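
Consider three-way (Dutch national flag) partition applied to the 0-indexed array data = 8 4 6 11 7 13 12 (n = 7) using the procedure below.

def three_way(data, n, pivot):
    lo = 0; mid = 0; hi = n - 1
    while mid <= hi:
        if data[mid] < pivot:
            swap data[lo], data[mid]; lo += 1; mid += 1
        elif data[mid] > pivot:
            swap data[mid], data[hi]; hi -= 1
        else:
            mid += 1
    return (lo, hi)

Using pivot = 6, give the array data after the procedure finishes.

pivot = 6; lo=0, mid=0, hi=6
data[mid]=8>6: swap data[0],data[6]; hi=5 → 12 4 6 11 7 13 8
data[mid]=12>6: swap data[0],data[5]; hi=4 → 13 4 6 11 7 12 8
data[mid]=13>6: swap data[0],data[4]; hi=3 → 7 4 6 11 13 12 8
data[mid]=7>6: swap data[0],data[3]; hi=2 → 11 4 6 7 13 12 8
data[mid]=11>6: swap data[0],data[2]; hi=1 → 6 4 11 7 13 12 8
data[mid]=6=6: mid=1
data[mid]=4<6: swap data[0],data[1]; lo=1,mid=2 → 4 6 11 7 13 12 8
end: lo=1, hi=1; data = 4 6 11 7 13 12 8

4 6 11 7 13 12 8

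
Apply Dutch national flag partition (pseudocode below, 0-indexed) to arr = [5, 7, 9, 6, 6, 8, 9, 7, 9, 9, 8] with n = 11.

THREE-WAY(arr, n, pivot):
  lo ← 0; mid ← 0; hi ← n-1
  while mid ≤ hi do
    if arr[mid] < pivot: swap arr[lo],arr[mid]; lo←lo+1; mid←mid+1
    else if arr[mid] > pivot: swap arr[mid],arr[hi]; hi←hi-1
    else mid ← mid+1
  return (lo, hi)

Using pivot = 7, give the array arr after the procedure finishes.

[5, 6, 6, 7, 7, 9, 8, 9, 9, 8, 9]

pivot = 7; lo=0, mid=0, hi=10
arr[mid]=5<7: swap arr[0],arr[0]; lo=1,mid=1 → [5, 7, 9, 6, 6, 8, 9, 7, 9, 9, 8]
arr[mid]=7=7: mid=2
arr[mid]=9>7: swap arr[2],arr[10]; hi=9 → [5, 7, 8, 6, 6, 8, 9, 7, 9, 9, 9]
arr[mid]=8>7: swap arr[2],arr[9]; hi=8 → [5, 7, 9, 6, 6, 8, 9, 7, 9, 8, 9]
arr[mid]=9>7: swap arr[2],arr[8]; hi=7 → [5, 7, 9, 6, 6, 8, 9, 7, 9, 8, 9]
arr[mid]=9>7: swap arr[2],arr[7]; hi=6 → [5, 7, 7, 6, 6, 8, 9, 9, 9, 8, 9]
arr[mid]=7=7: mid=3
arr[mid]=6<7: swap arr[1],arr[3]; lo=2,mid=4 → [5, 6, 7, 7, 6, 8, 9, 9, 9, 8, 9]
arr[mid]=6<7: swap arr[2],arr[4]; lo=3,mid=5 → [5, 6, 6, 7, 7, 8, 9, 9, 9, 8, 9]
arr[mid]=8>7: swap arr[5],arr[6]; hi=5 → [5, 6, 6, 7, 7, 9, 8, 9, 9, 8, 9]
arr[mid]=9>7: swap arr[5],arr[5]; hi=4 → [5, 6, 6, 7, 7, 9, 8, 9, 9, 8, 9]
end: lo=3, hi=4; arr = [5, 6, 6, 7, 7, 9, 8, 9, 9, 8, 9]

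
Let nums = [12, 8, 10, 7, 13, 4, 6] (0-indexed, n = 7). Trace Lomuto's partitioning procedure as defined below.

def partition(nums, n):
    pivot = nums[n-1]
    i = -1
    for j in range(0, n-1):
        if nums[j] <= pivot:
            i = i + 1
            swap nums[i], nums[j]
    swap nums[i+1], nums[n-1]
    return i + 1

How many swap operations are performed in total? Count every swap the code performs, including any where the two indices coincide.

pivot = nums[6] = 6; i = -1
j=0: nums[0]=12 > 6 → no swap
j=1: nums[1]=8 > 6 → no swap
j=2: nums[2]=10 > 6 → no swap
j=3: nums[3]=7 > 6 → no swap
j=4: nums[4]=13 > 6 → no swap
j=5: nums[5]=4 ≤ 6 → i=0, swap nums[0],nums[5] → [4, 8, 10, 7, 13, 12, 6]
final swap nums[1],nums[6] → [4, 6, 10, 7, 13, 12, 8]; return 1

2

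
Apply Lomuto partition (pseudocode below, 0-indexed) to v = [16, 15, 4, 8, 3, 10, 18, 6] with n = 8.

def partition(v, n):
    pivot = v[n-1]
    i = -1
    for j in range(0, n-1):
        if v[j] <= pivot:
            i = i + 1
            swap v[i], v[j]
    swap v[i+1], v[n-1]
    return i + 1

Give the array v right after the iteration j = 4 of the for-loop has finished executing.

pivot=6, i=-1
j=0: 16>6, skip
j=1: 15>6, skip
j=2: 4≤6, i=0, swap(0,2) ⇒ [4, 15, 16, 8, 3, 10, 18, 6]
j=3: 8>6, skip
j=4: 3≤6, i=1, swap(1,4) ⇒ [4, 3, 16, 8, 15, 10, 18, 6]
(after j=4) v = [4, 3, 16, 8, 15, 10, 18, 6]

[4, 3, 16, 8, 15, 10, 18, 6]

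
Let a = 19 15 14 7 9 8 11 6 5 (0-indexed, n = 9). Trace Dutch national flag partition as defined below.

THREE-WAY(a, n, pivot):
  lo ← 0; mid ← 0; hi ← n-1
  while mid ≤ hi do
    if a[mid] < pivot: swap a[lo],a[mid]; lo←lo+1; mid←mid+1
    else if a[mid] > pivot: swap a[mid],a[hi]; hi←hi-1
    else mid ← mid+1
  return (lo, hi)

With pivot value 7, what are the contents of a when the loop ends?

pivot = 7; lo=0, mid=0, hi=8
a[mid]=19>7: swap a[0],a[8]; hi=7 → 5 15 14 7 9 8 11 6 19
a[mid]=5<7: swap a[0],a[0]; lo=1,mid=1 → 5 15 14 7 9 8 11 6 19
a[mid]=15>7: swap a[1],a[7]; hi=6 → 5 6 14 7 9 8 11 15 19
a[mid]=6<7: swap a[1],a[1]; lo=2,mid=2 → 5 6 14 7 9 8 11 15 19
a[mid]=14>7: swap a[2],a[6]; hi=5 → 5 6 11 7 9 8 14 15 19
a[mid]=11>7: swap a[2],a[5]; hi=4 → 5 6 8 7 9 11 14 15 19
a[mid]=8>7: swap a[2],a[4]; hi=3 → 5 6 9 7 8 11 14 15 19
a[mid]=9>7: swap a[2],a[3]; hi=2 → 5 6 7 9 8 11 14 15 19
a[mid]=7=7: mid=3
end: lo=2, hi=2; a = 5 6 7 9 8 11 14 15 19

5 6 7 9 8 11 14 15 19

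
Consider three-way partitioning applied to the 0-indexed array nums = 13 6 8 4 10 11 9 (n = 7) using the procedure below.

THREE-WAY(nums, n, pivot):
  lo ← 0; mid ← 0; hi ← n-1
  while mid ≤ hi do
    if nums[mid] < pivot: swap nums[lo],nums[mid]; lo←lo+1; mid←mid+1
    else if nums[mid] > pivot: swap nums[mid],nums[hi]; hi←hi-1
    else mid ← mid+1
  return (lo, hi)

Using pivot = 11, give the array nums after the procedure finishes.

9 6 8 4 10 11 13

pivot = 11; lo=0, mid=0, hi=6
nums[mid]=13>11: swap nums[0],nums[6]; hi=5 → 9 6 8 4 10 11 13
nums[mid]=9<11: swap nums[0],nums[0]; lo=1,mid=1 → 9 6 8 4 10 11 13
nums[mid]=6<11: swap nums[1],nums[1]; lo=2,mid=2 → 9 6 8 4 10 11 13
nums[mid]=8<11: swap nums[2],nums[2]; lo=3,mid=3 → 9 6 8 4 10 11 13
nums[mid]=4<11: swap nums[3],nums[3]; lo=4,mid=4 → 9 6 8 4 10 11 13
nums[mid]=10<11: swap nums[4],nums[4]; lo=5,mid=5 → 9 6 8 4 10 11 13
nums[mid]=11=11: mid=6
end: lo=5, hi=5; nums = 9 6 8 4 10 11 13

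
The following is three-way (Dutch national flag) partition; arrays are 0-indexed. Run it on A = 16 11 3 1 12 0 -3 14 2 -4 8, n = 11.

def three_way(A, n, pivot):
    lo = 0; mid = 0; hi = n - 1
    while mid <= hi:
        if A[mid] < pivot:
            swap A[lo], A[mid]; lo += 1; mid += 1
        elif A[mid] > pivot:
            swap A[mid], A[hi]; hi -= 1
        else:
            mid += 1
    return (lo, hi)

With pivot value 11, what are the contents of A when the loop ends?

lo=0 mid=0 hi=10
16>11: swap(0,10), hi=9 ⇒ 8 11 3 1 12 0 -3 14 2 -4 16
8<11: swap(0,0), lo=1 mid=1 ⇒ 8 11 3 1 12 0 -3 14 2 -4 16
11=11: mid=2
3<11: swap(1,2), lo=2 mid=3 ⇒ 8 3 11 1 12 0 -3 14 2 -4 16
1<11: swap(2,3), lo=3 mid=4 ⇒ 8 3 1 11 12 0 -3 14 2 -4 16
12>11: swap(4,9), hi=8 ⇒ 8 3 1 11 -4 0 -3 14 2 12 16
-4<11: swap(3,4), lo=4 mid=5 ⇒ 8 3 1 -4 11 0 -3 14 2 12 16
0<11: swap(4,5), lo=5 mid=6 ⇒ 8 3 1 -4 0 11 -3 14 2 12 16
-3<11: swap(5,6), lo=6 mid=7 ⇒ 8 3 1 -4 0 -3 11 14 2 12 16
14>11: swap(7,8), hi=7 ⇒ 8 3 1 -4 0 -3 11 2 14 12 16
2<11: swap(6,7), lo=7 mid=8 ⇒ 8 3 1 -4 0 -3 2 11 14 12 16
done. lo=7 hi=7; A=8 3 1 -4 0 -3 2 11 14 12 16

8 3 1 -4 0 -3 2 11 14 12 16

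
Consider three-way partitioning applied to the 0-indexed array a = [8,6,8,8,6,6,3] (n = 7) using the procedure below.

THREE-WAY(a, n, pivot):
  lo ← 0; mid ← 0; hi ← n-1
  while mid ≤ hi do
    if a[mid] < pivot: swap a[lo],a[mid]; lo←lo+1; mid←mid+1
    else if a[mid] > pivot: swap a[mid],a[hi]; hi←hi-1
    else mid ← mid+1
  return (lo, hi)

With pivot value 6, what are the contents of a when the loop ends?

[3,6,6,6,8,8,8]

lo=0 mid=0 hi=6
8>6: swap(0,6), hi=5 ⇒ [3,6,8,8,6,6,8]
3<6: swap(0,0), lo=1 mid=1 ⇒ [3,6,8,8,6,6,8]
6=6: mid=2
8>6: swap(2,5), hi=4 ⇒ [3,6,6,8,6,8,8]
6=6: mid=3
8>6: swap(3,4), hi=3 ⇒ [3,6,6,6,8,8,8]
6=6: mid=4
done. lo=1 hi=3; a=[3,6,6,6,8,8,8]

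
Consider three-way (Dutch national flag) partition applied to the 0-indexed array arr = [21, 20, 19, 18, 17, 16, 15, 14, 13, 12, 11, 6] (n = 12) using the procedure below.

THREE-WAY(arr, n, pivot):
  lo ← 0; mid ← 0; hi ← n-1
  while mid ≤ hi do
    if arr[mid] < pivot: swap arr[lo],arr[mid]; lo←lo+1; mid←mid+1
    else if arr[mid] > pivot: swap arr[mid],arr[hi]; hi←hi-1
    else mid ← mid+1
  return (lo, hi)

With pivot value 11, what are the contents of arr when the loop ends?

pivot = 11; lo=0, mid=0, hi=11
arr[mid]=21>11: swap arr[0],arr[11]; hi=10 → [6, 20, 19, 18, 17, 16, 15, 14, 13, 12, 11, 21]
arr[mid]=6<11: swap arr[0],arr[0]; lo=1,mid=1 → [6, 20, 19, 18, 17, 16, 15, 14, 13, 12, 11, 21]
arr[mid]=20>11: swap arr[1],arr[10]; hi=9 → [6, 11, 19, 18, 17, 16, 15, 14, 13, 12, 20, 21]
arr[mid]=11=11: mid=2
arr[mid]=19>11: swap arr[2],arr[9]; hi=8 → [6, 11, 12, 18, 17, 16, 15, 14, 13, 19, 20, 21]
arr[mid]=12>11: swap arr[2],arr[8]; hi=7 → [6, 11, 13, 18, 17, 16, 15, 14, 12, 19, 20, 21]
arr[mid]=13>11: swap arr[2],arr[7]; hi=6 → [6, 11, 14, 18, 17, 16, 15, 13, 12, 19, 20, 21]
arr[mid]=14>11: swap arr[2],arr[6]; hi=5 → [6, 11, 15, 18, 17, 16, 14, 13, 12, 19, 20, 21]
arr[mid]=15>11: swap arr[2],arr[5]; hi=4 → [6, 11, 16, 18, 17, 15, 14, 13, 12, 19, 20, 21]
arr[mid]=16>11: swap arr[2],arr[4]; hi=3 → [6, 11, 17, 18, 16, 15, 14, 13, 12, 19, 20, 21]
arr[mid]=17>11: swap arr[2],arr[3]; hi=2 → [6, 11, 18, 17, 16, 15, 14, 13, 12, 19, 20, 21]
arr[mid]=18>11: swap arr[2],arr[2]; hi=1 → [6, 11, 18, 17, 16, 15, 14, 13, 12, 19, 20, 21]
end: lo=1, hi=1; arr = [6, 11, 18, 17, 16, 15, 14, 13, 12, 19, 20, 21]

[6, 11, 18, 17, 16, 15, 14, 13, 12, 19, 20, 21]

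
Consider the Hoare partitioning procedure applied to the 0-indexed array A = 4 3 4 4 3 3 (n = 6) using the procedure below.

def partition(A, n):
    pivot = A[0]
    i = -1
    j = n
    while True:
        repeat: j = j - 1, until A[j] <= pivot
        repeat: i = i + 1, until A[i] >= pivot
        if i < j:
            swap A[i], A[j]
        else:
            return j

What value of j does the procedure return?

3

pivot = A[0] = 4; i = -1, j = 6
j→5 (A[5]=3≤4), i→0 (A[0]=4≥4); i<j, swap → 3 3 4 4 3 4
j→4 (A[4]=3≤4), i→2 (A[2]=4≥4); i<j, swap → 3 3 3 4 4 4
j→3, i→3; i≥j, return j=3. A = 3 3 3 4 4 4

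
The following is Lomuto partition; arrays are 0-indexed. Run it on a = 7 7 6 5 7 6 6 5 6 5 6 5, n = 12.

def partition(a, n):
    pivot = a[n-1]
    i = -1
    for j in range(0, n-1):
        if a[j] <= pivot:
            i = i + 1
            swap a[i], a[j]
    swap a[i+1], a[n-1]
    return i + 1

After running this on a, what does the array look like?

pivot = a[11] = 5; i = -1
j=0: a[0]=7 > 5 → no swap
j=1: a[1]=7 > 5 → no swap
j=2: a[2]=6 > 5 → no swap
j=3: a[3]=5 ≤ 5 → i=0, swap a[0],a[3] → 5 7 6 7 7 6 6 5 6 5 6 5
j=4: a[4]=7 > 5 → no swap
j=5: a[5]=6 > 5 → no swap
j=6: a[6]=6 > 5 → no swap
j=7: a[7]=5 ≤ 5 → i=1, swap a[1],a[7] → 5 5 6 7 7 6 6 7 6 5 6 5
j=8: a[8]=6 > 5 → no swap
j=9: a[9]=5 ≤ 5 → i=2, swap a[2],a[9] → 5 5 5 7 7 6 6 7 6 6 6 5
j=10: a[10]=6 > 5 → no swap
final swap a[3],a[11] → 5 5 5 5 7 6 6 7 6 6 6 7; return 3

5 5 5 5 7 6 6 7 6 6 6 7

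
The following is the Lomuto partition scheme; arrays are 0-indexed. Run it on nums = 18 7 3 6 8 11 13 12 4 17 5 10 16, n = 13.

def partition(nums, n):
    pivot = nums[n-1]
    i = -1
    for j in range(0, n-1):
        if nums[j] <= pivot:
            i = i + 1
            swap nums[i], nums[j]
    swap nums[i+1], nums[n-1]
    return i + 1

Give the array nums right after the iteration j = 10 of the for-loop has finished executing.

pivot = nums[12] = 16; i = -1
j=0: nums[0]=18 > 16 → no swap
j=1: nums[1]=7 ≤ 16 → i=0, swap nums[0],nums[1] → 7 18 3 6 8 11 13 12 4 17 5 10 16
j=2: nums[2]=3 ≤ 16 → i=1, swap nums[1],nums[2] → 7 3 18 6 8 11 13 12 4 17 5 10 16
j=3: nums[3]=6 ≤ 16 → i=2, swap nums[2],nums[3] → 7 3 6 18 8 11 13 12 4 17 5 10 16
j=4: nums[4]=8 ≤ 16 → i=3, swap nums[3],nums[4] → 7 3 6 8 18 11 13 12 4 17 5 10 16
j=5: nums[5]=11 ≤ 16 → i=4, swap nums[4],nums[5] → 7 3 6 8 11 18 13 12 4 17 5 10 16
j=6: nums[6]=13 ≤ 16 → i=5, swap nums[5],nums[6] → 7 3 6 8 11 13 18 12 4 17 5 10 16
j=7: nums[7]=12 ≤ 16 → i=6, swap nums[6],nums[7] → 7 3 6 8 11 13 12 18 4 17 5 10 16
j=8: nums[8]=4 ≤ 16 → i=7, swap nums[7],nums[8] → 7 3 6 8 11 13 12 4 18 17 5 10 16
j=9: nums[9]=17 > 16 → no swap
j=10: nums[10]=5 ≤ 16 → i=8, swap nums[8],nums[10] → 7 3 6 8 11 13 12 4 5 17 18 10 16
(after j=10) nums = 7 3 6 8 11 13 12 4 5 17 18 10 16

7 3 6 8 11 13 12 4 5 17 18 10 16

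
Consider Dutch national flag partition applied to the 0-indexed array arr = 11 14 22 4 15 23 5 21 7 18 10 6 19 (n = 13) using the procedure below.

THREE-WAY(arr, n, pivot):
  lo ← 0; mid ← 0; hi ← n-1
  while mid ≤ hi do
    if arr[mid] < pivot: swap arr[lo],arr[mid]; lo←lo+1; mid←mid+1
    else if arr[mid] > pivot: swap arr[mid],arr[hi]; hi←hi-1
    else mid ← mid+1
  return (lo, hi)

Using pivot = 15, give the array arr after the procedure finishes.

pivot = 15; lo=0, mid=0, hi=12
arr[mid]=11<15: swap arr[0],arr[0]; lo=1,mid=1 → 11 14 22 4 15 23 5 21 7 18 10 6 19
arr[mid]=14<15: swap arr[1],arr[1]; lo=2,mid=2 → 11 14 22 4 15 23 5 21 7 18 10 6 19
arr[mid]=22>15: swap arr[2],arr[12]; hi=11 → 11 14 19 4 15 23 5 21 7 18 10 6 22
arr[mid]=19>15: swap arr[2],arr[11]; hi=10 → 11 14 6 4 15 23 5 21 7 18 10 19 22
arr[mid]=6<15: swap arr[2],arr[2]; lo=3,mid=3 → 11 14 6 4 15 23 5 21 7 18 10 19 22
arr[mid]=4<15: swap arr[3],arr[3]; lo=4,mid=4 → 11 14 6 4 15 23 5 21 7 18 10 19 22
arr[mid]=15=15: mid=5
arr[mid]=23>15: swap arr[5],arr[10]; hi=9 → 11 14 6 4 15 10 5 21 7 18 23 19 22
arr[mid]=10<15: swap arr[4],arr[5]; lo=5,mid=6 → 11 14 6 4 10 15 5 21 7 18 23 19 22
arr[mid]=5<15: swap arr[5],arr[6]; lo=6,mid=7 → 11 14 6 4 10 5 15 21 7 18 23 19 22
arr[mid]=21>15: swap arr[7],arr[9]; hi=8 → 11 14 6 4 10 5 15 18 7 21 23 19 22
arr[mid]=18>15: swap arr[7],arr[8]; hi=7 → 11 14 6 4 10 5 15 7 18 21 23 19 22
arr[mid]=7<15: swap arr[6],arr[7]; lo=7,mid=8 → 11 14 6 4 10 5 7 15 18 21 23 19 22
end: lo=7, hi=7; arr = 11 14 6 4 10 5 7 15 18 21 23 19 22

11 14 6 4 10 5 7 15 18 21 23 19 22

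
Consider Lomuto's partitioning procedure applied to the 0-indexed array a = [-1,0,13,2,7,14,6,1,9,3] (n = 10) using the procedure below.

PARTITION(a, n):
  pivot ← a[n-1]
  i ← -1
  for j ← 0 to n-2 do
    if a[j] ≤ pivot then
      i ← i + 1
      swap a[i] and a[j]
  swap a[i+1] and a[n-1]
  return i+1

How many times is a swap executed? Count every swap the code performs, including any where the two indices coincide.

pivot=3, i=-1
j=0: -1≤3, i=0, swap(0,0) ⇒ [-1,0,13,2,7,14,6,1,9,3]
j=1: 0≤3, i=1, swap(1,1) ⇒ [-1,0,13,2,7,14,6,1,9,3]
j=2: 13>3, skip
j=3: 2≤3, i=2, swap(2,3) ⇒ [-1,0,2,13,7,14,6,1,9,3]
j=4: 7>3, skip
j=5: 14>3, skip
j=6: 6>3, skip
j=7: 1≤3, i=3, swap(3,7) ⇒ [-1,0,2,1,7,14,6,13,9,3]
j=8: 9>3, skip
swap(4,9) ⇒ [-1,0,2,1,3,14,6,13,9,7]; return 4

5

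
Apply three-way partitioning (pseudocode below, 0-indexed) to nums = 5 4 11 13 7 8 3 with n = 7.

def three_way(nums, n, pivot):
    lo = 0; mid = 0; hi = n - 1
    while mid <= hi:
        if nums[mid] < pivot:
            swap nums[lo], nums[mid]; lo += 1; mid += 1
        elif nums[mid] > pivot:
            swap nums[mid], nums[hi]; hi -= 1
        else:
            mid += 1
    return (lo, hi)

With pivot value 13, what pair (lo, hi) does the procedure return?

pivot = 13; lo=0, mid=0, hi=6
nums[mid]=5<13: swap nums[0],nums[0]; lo=1,mid=1 → 5 4 11 13 7 8 3
nums[mid]=4<13: swap nums[1],nums[1]; lo=2,mid=2 → 5 4 11 13 7 8 3
nums[mid]=11<13: swap nums[2],nums[2]; lo=3,mid=3 → 5 4 11 13 7 8 3
nums[mid]=13=13: mid=4
nums[mid]=7<13: swap nums[3],nums[4]; lo=4,mid=5 → 5 4 11 7 13 8 3
nums[mid]=8<13: swap nums[4],nums[5]; lo=5,mid=6 → 5 4 11 7 8 13 3
nums[mid]=3<13: swap nums[5],nums[6]; lo=6,mid=7 → 5 4 11 7 8 3 13
end: lo=6, hi=6; nums = 5 4 11 7 8 3 13

(6, 6)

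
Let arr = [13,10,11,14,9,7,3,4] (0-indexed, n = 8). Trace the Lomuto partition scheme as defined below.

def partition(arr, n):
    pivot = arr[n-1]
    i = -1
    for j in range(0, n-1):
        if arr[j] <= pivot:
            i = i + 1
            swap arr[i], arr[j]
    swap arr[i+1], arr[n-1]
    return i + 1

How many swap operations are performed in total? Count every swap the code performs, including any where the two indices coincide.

pivot = arr[7] = 4; i = -1
j=0: arr[0]=13 > 4 → no swap
j=1: arr[1]=10 > 4 → no swap
j=2: arr[2]=11 > 4 → no swap
j=3: arr[3]=14 > 4 → no swap
j=4: arr[4]=9 > 4 → no swap
j=5: arr[5]=7 > 4 → no swap
j=6: arr[6]=3 ≤ 4 → i=0, swap arr[0],arr[6] → [3,10,11,14,9,7,13,4]
final swap arr[1],arr[7] → [3,4,11,14,9,7,13,10]; return 1

2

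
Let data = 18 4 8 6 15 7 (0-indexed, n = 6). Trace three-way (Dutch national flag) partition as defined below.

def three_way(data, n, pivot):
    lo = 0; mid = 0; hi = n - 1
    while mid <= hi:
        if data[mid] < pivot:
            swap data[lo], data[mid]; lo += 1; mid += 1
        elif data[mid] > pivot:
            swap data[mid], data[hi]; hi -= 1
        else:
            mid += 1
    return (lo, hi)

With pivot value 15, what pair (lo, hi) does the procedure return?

(4, 4)

pivot = 15; lo=0, mid=0, hi=5
data[mid]=18>15: swap data[0],data[5]; hi=4 → 7 4 8 6 15 18
data[mid]=7<15: swap data[0],data[0]; lo=1,mid=1 → 7 4 8 6 15 18
data[mid]=4<15: swap data[1],data[1]; lo=2,mid=2 → 7 4 8 6 15 18
data[mid]=8<15: swap data[2],data[2]; lo=3,mid=3 → 7 4 8 6 15 18
data[mid]=6<15: swap data[3],data[3]; lo=4,mid=4 → 7 4 8 6 15 18
data[mid]=15=15: mid=5
end: lo=4, hi=4; data = 7 4 8 6 15 18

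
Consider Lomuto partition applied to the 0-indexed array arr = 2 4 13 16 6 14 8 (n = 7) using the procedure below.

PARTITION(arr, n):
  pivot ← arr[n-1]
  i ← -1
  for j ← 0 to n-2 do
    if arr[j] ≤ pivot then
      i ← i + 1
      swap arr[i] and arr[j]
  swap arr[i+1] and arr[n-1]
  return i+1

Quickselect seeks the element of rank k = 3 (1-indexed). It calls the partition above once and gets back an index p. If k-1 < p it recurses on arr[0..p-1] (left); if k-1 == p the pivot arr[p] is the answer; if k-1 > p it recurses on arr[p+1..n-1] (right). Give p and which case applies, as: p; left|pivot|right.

pivot=8, i=-1
j=0: 2≤8, i=0, swap(0,0) ⇒ 2 4 13 16 6 14 8
j=1: 4≤8, i=1, swap(1,1) ⇒ 2 4 13 16 6 14 8
j=2: 13>8, skip
j=3: 16>8, skip
j=4: 6≤8, i=2, swap(2,4) ⇒ 2 4 6 16 13 14 8
j=5: 14>8, skip
swap(3,6) ⇒ 2 4 6 8 13 14 16; return 3
p = 3; k-1 = 2 < 3 ⇒ left

3; left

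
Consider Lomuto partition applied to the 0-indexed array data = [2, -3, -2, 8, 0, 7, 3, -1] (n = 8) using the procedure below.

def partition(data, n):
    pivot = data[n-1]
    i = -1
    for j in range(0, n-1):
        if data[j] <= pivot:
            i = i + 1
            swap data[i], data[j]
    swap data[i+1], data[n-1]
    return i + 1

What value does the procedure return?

pivot=-1, i=-1
j=0: 2>-1, skip
j=1: -3≤-1, i=0, swap(0,1) ⇒ [-3, 2, -2, 8, 0, 7, 3, -1]
j=2: -2≤-1, i=1, swap(1,2) ⇒ [-3, -2, 2, 8, 0, 7, 3, -1]
j=3: 8>-1, skip
j=4: 0>-1, skip
j=5: 7>-1, skip
j=6: 3>-1, skip
swap(2,7) ⇒ [-3, -2, -1, 8, 0, 7, 3, 2]; return 2

2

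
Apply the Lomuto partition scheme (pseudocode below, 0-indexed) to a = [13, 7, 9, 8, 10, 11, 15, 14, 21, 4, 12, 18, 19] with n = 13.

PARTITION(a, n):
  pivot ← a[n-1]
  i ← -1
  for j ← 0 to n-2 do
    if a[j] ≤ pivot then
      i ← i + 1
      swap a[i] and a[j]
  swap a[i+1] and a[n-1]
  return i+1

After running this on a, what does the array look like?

pivot = a[12] = 19; i = -1
j=0: a[0]=13 ≤ 19 → i=0, swap a[0],a[0] (no change) → [13, 7, 9, 8, 10, 11, 15, 14, 21, 4, 12, 18, 19]
j=1: a[1]=7 ≤ 19 → i=1, swap a[1],a[1] (no change) → [13, 7, 9, 8, 10, 11, 15, 14, 21, 4, 12, 18, 19]
j=2: a[2]=9 ≤ 19 → i=2, swap a[2],a[2] (no change) → [13, 7, 9, 8, 10, 11, 15, 14, 21, 4, 12, 18, 19]
j=3: a[3]=8 ≤ 19 → i=3, swap a[3],a[3] (no change) → [13, 7, 9, 8, 10, 11, 15, 14, 21, 4, 12, 18, 19]
j=4: a[4]=10 ≤ 19 → i=4, swap a[4],a[4] (no change) → [13, 7, 9, 8, 10, 11, 15, 14, 21, 4, 12, 18, 19]
j=5: a[5]=11 ≤ 19 → i=5, swap a[5],a[5] (no change) → [13, 7, 9, 8, 10, 11, 15, 14, 21, 4, 12, 18, 19]
j=6: a[6]=15 ≤ 19 → i=6, swap a[6],a[6] (no change) → [13, 7, 9, 8, 10, 11, 15, 14, 21, 4, 12, 18, 19]
j=7: a[7]=14 ≤ 19 → i=7, swap a[7],a[7] (no change) → [13, 7, 9, 8, 10, 11, 15, 14, 21, 4, 12, 18, 19]
j=8: a[8]=21 > 19 → no swap
j=9: a[9]=4 ≤ 19 → i=8, swap a[8],a[9] → [13, 7, 9, 8, 10, 11, 15, 14, 4, 21, 12, 18, 19]
j=10: a[10]=12 ≤ 19 → i=9, swap a[9],a[10] → [13, 7, 9, 8, 10, 11, 15, 14, 4, 12, 21, 18, 19]
j=11: a[11]=18 ≤ 19 → i=10, swap a[10],a[11] → [13, 7, 9, 8, 10, 11, 15, 14, 4, 12, 18, 21, 19]
final swap a[11],a[12] → [13, 7, 9, 8, 10, 11, 15, 14, 4, 12, 18, 19, 21]; return 11

[13, 7, 9, 8, 10, 11, 15, 14, 4, 12, 18, 19, 21]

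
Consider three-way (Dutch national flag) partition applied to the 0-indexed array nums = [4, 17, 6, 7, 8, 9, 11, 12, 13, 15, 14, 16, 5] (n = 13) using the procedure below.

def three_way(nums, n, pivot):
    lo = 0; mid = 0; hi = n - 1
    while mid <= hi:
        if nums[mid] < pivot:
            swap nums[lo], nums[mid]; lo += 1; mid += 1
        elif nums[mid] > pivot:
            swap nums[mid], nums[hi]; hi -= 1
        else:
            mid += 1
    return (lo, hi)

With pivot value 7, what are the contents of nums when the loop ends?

lo=0 mid=0 hi=12
4<7: swap(0,0), lo=1 mid=1 ⇒ [4, 17, 6, 7, 8, 9, 11, 12, 13, 15, 14, 16, 5]
17>7: swap(1,12), hi=11 ⇒ [4, 5, 6, 7, 8, 9, 11, 12, 13, 15, 14, 16, 17]
5<7: swap(1,1), lo=2 mid=2 ⇒ [4, 5, 6, 7, 8, 9, 11, 12, 13, 15, 14, 16, 17]
6<7: swap(2,2), lo=3 mid=3 ⇒ [4, 5, 6, 7, 8, 9, 11, 12, 13, 15, 14, 16, 17]
7=7: mid=4
8>7: swap(4,11), hi=10 ⇒ [4, 5, 6, 7, 16, 9, 11, 12, 13, 15, 14, 8, 17]
16>7: swap(4,10), hi=9 ⇒ [4, 5, 6, 7, 14, 9, 11, 12, 13, 15, 16, 8, 17]
14>7: swap(4,9), hi=8 ⇒ [4, 5, 6, 7, 15, 9, 11, 12, 13, 14, 16, 8, 17]
15>7: swap(4,8), hi=7 ⇒ [4, 5, 6, 7, 13, 9, 11, 12, 15, 14, 16, 8, 17]
13>7: swap(4,7), hi=6 ⇒ [4, 5, 6, 7, 12, 9, 11, 13, 15, 14, 16, 8, 17]
12>7: swap(4,6), hi=5 ⇒ [4, 5, 6, 7, 11, 9, 12, 13, 15, 14, 16, 8, 17]
11>7: swap(4,5), hi=4 ⇒ [4, 5, 6, 7, 9, 11, 12, 13, 15, 14, 16, 8, 17]
9>7: swap(4,4), hi=3 ⇒ [4, 5, 6, 7, 9, 11, 12, 13, 15, 14, 16, 8, 17]
done. lo=3 hi=3; nums=[4, 5, 6, 7, 9, 11, 12, 13, 15, 14, 16, 8, 17]

[4, 5, 6, 7, 9, 11, 12, 13, 15, 14, 16, 8, 17]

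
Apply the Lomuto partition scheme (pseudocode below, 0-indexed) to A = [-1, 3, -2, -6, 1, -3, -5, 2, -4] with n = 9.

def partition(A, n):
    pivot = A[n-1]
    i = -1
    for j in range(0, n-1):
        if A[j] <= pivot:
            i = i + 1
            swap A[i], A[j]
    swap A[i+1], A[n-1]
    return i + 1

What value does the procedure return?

pivot=-4, i=-1
j=0: -1>-4, skip
j=1: 3>-4, skip
j=2: -2>-4, skip
j=3: -6≤-4, i=0, swap(0,3) ⇒ [-6, 3, -2, -1, 1, -3, -5, 2, -4]
j=4: 1>-4, skip
j=5: -3>-4, skip
j=6: -5≤-4, i=1, swap(1,6) ⇒ [-6, -5, -2, -1, 1, -3, 3, 2, -4]
j=7: 2>-4, skip
swap(2,8) ⇒ [-6, -5, -4, -1, 1, -3, 3, 2, -2]; return 2

2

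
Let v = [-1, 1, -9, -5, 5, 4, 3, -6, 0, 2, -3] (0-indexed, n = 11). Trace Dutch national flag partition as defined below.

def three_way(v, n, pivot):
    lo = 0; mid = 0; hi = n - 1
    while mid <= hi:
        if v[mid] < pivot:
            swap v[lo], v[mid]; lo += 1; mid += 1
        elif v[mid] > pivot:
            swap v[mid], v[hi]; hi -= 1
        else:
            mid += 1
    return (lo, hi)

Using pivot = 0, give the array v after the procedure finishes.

lo=0 mid=0 hi=10
-1<0: swap(0,0), lo=1 mid=1 ⇒ [-1, 1, -9, -5, 5, 4, 3, -6, 0, 2, -3]
1>0: swap(1,10), hi=9 ⇒ [-1, -3, -9, -5, 5, 4, 3, -6, 0, 2, 1]
-3<0: swap(1,1), lo=2 mid=2 ⇒ [-1, -3, -9, -5, 5, 4, 3, -6, 0, 2, 1]
-9<0: swap(2,2), lo=3 mid=3 ⇒ [-1, -3, -9, -5, 5, 4, 3, -6, 0, 2, 1]
-5<0: swap(3,3), lo=4 mid=4 ⇒ [-1, -3, -9, -5, 5, 4, 3, -6, 0, 2, 1]
5>0: swap(4,9), hi=8 ⇒ [-1, -3, -9, -5, 2, 4, 3, -6, 0, 5, 1]
2>0: swap(4,8), hi=7 ⇒ [-1, -3, -9, -5, 0, 4, 3, -6, 2, 5, 1]
0=0: mid=5
4>0: swap(5,7), hi=6 ⇒ [-1, -3, -9, -5, 0, -6, 3, 4, 2, 5, 1]
-6<0: swap(4,5), lo=5 mid=6 ⇒ [-1, -3, -9, -5, -6, 0, 3, 4, 2, 5, 1]
3>0: swap(6,6), hi=5 ⇒ [-1, -3, -9, -5, -6, 0, 3, 4, 2, 5, 1]
done. lo=5 hi=5; v=[-1, -3, -9, -5, -6, 0, 3, 4, 2, 5, 1]

[-1, -3, -9, -5, -6, 0, 3, 4, 2, 5, 1]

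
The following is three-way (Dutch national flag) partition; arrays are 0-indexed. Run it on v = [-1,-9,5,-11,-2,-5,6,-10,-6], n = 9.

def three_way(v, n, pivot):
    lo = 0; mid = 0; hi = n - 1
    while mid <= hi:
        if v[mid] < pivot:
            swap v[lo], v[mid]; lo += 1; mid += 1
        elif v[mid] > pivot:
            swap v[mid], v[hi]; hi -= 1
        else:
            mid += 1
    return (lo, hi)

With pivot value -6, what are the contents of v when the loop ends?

[-9,-10,-11,-6,-5,6,-2,5,-1]

pivot = -6; lo=0, mid=0, hi=8
v[mid]=-1>-6: swap v[0],v[8]; hi=7 → [-6,-9,5,-11,-2,-5,6,-10,-1]
v[mid]=-6=-6: mid=1
v[mid]=-9<-6: swap v[0],v[1]; lo=1,mid=2 → [-9,-6,5,-11,-2,-5,6,-10,-1]
v[mid]=5>-6: swap v[2],v[7]; hi=6 → [-9,-6,-10,-11,-2,-5,6,5,-1]
v[mid]=-10<-6: swap v[1],v[2]; lo=2,mid=3 → [-9,-10,-6,-11,-2,-5,6,5,-1]
v[mid]=-11<-6: swap v[2],v[3]; lo=3,mid=4 → [-9,-10,-11,-6,-2,-5,6,5,-1]
v[mid]=-2>-6: swap v[4],v[6]; hi=5 → [-9,-10,-11,-6,6,-5,-2,5,-1]
v[mid]=6>-6: swap v[4],v[5]; hi=4 → [-9,-10,-11,-6,-5,6,-2,5,-1]
v[mid]=-5>-6: swap v[4],v[4]; hi=3 → [-9,-10,-11,-6,-5,6,-2,5,-1]
end: lo=3, hi=3; v = [-9,-10,-11,-6,-5,6,-2,5,-1]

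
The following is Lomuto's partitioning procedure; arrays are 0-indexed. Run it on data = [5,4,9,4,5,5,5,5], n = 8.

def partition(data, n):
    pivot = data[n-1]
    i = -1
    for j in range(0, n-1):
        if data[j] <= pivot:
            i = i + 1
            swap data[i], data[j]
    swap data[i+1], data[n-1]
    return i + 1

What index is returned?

pivot = data[7] = 5; i = -1
j=0: data[0]=5 ≤ 5 → i=0, swap data[0],data[0] (no change) → [5,4,9,4,5,5,5,5]
j=1: data[1]=4 ≤ 5 → i=1, swap data[1],data[1] (no change) → [5,4,9,4,5,5,5,5]
j=2: data[2]=9 > 5 → no swap
j=3: data[3]=4 ≤ 5 → i=2, swap data[2],data[3] → [5,4,4,9,5,5,5,5]
j=4: data[4]=5 ≤ 5 → i=3, swap data[3],data[4] → [5,4,4,5,9,5,5,5]
j=5: data[5]=5 ≤ 5 → i=4, swap data[4],data[5] → [5,4,4,5,5,9,5,5]
j=6: data[6]=5 ≤ 5 → i=5, swap data[5],data[6] → [5,4,4,5,5,5,9,5]
final swap data[6],data[7] → [5,4,4,5,5,5,5,9]; return 6

6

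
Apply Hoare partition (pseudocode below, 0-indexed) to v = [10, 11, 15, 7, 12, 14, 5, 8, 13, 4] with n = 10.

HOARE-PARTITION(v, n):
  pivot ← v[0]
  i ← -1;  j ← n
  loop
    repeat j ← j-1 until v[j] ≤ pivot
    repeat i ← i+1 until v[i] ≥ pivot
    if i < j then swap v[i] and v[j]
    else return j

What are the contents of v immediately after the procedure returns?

[4, 8, 5, 7, 12, 14, 15, 11, 13, 10]

pivot = v[0] = 10; i = -1, j = 10
j→9 (v[9]=4≤10), i→0 (v[0]=10≥10); i<j, swap → [4, 11, 15, 7, 12, 14, 5, 8, 13, 10]
j→7 (v[7]=8≤10), i→1 (v[1]=11≥10); i<j, swap → [4, 8, 15, 7, 12, 14, 5, 11, 13, 10]
j→6 (v[6]=5≤10), i→2 (v[2]=15≥10); i<j, swap → [4, 8, 5, 7, 12, 14, 15, 11, 13, 10]
j→3, i→4; i≥j, return j=3. v = [4, 8, 5, 7, 12, 14, 15, 11, 13, 10]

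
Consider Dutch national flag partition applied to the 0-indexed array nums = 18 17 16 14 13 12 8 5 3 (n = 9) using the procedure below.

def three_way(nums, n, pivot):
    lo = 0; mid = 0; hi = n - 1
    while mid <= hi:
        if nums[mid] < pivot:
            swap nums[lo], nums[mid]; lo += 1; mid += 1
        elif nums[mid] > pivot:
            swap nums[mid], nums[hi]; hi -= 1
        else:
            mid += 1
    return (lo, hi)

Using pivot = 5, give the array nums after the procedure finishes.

pivot = 5; lo=0, mid=0, hi=8
nums[mid]=18>5: swap nums[0],nums[8]; hi=7 → 3 17 16 14 13 12 8 5 18
nums[mid]=3<5: swap nums[0],nums[0]; lo=1,mid=1 → 3 17 16 14 13 12 8 5 18
nums[mid]=17>5: swap nums[1],nums[7]; hi=6 → 3 5 16 14 13 12 8 17 18
nums[mid]=5=5: mid=2
nums[mid]=16>5: swap nums[2],nums[6]; hi=5 → 3 5 8 14 13 12 16 17 18
nums[mid]=8>5: swap nums[2],nums[5]; hi=4 → 3 5 12 14 13 8 16 17 18
nums[mid]=12>5: swap nums[2],nums[4]; hi=3 → 3 5 13 14 12 8 16 17 18
nums[mid]=13>5: swap nums[2],nums[3]; hi=2 → 3 5 14 13 12 8 16 17 18
nums[mid]=14>5: swap nums[2],nums[2]; hi=1 → 3 5 14 13 12 8 16 17 18
end: lo=1, hi=1; nums = 3 5 14 13 12 8 16 17 18

3 5 14 13 12 8 16 17 18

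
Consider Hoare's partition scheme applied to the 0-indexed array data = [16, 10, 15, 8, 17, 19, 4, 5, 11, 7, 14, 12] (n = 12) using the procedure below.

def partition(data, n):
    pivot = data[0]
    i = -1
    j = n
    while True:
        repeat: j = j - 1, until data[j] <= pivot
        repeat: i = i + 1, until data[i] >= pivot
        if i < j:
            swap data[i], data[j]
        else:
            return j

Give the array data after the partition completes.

pivot = data[0] = 16; i = -1, j = 12
j→11 (data[11]=12≤16), i→0 (data[0]=16≥16); i<j, swap → [12, 10, 15, 8, 17, 19, 4, 5, 11, 7, 14, 16]
j→10 (data[10]=14≤16), i→4 (data[4]=17≥16); i<j, swap → [12, 10, 15, 8, 14, 19, 4, 5, 11, 7, 17, 16]
j→9 (data[9]=7≤16), i→5 (data[5]=19≥16); i<j, swap → [12, 10, 15, 8, 14, 7, 4, 5, 11, 19, 17, 16]
j→8, i→9; i≥j, return j=8. data = [12, 10, 15, 8, 14, 7, 4, 5, 11, 19, 17, 16]

[12, 10, 15, 8, 14, 7, 4, 5, 11, 19, 17, 16]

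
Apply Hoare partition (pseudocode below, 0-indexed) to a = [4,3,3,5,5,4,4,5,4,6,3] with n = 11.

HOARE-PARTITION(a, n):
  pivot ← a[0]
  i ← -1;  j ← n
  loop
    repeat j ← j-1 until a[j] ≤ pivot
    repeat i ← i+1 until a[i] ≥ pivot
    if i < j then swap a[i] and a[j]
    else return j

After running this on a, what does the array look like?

[3,3,3,4,4,4,5,5,5,6,4]

pivot = a[0] = 4; i = -1, j = 11
j→10 (a[10]=3≤4), i→0 (a[0]=4≥4); i<j, swap → [3,3,3,5,5,4,4,5,4,6,4]
j→8 (a[8]=4≤4), i→3 (a[3]=5≥4); i<j, swap → [3,3,3,4,5,4,4,5,5,6,4]
j→6 (a[6]=4≤4), i→4 (a[4]=5≥4); i<j, swap → [3,3,3,4,4,4,5,5,5,6,4]
j→5, i→5; i≥j, return j=5. a = [3,3,3,4,4,4,5,5,5,6,4]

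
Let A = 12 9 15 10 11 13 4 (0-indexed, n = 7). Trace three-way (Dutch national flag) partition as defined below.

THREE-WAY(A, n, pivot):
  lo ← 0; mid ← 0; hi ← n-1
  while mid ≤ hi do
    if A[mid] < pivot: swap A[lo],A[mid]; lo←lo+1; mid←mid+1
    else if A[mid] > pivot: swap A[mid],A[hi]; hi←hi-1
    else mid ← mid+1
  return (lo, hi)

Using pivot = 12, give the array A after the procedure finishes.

9 4 10 11 12 13 15

lo=0 mid=0 hi=6
12=12: mid=1
9<12: swap(0,1), lo=1 mid=2 ⇒ 9 12 15 10 11 13 4
15>12: swap(2,6), hi=5 ⇒ 9 12 4 10 11 13 15
4<12: swap(1,2), lo=2 mid=3 ⇒ 9 4 12 10 11 13 15
10<12: swap(2,3), lo=3 mid=4 ⇒ 9 4 10 12 11 13 15
11<12: swap(3,4), lo=4 mid=5 ⇒ 9 4 10 11 12 13 15
13>12: swap(5,5), hi=4 ⇒ 9 4 10 11 12 13 15
done. lo=4 hi=4; A=9 4 10 11 12 13 15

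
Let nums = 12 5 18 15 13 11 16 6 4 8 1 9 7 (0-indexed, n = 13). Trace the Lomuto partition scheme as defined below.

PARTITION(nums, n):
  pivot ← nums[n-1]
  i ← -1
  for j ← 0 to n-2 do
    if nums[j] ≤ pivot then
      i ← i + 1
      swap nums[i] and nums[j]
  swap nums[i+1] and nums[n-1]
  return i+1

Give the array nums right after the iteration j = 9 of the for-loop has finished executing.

pivot=7, i=-1
j=0: 12>7, skip
j=1: 5≤7, i=0, swap(0,1) ⇒ 5 12 18 15 13 11 16 6 4 8 1 9 7
j=2: 18>7, skip
j=3: 15>7, skip
j=4: 13>7, skip
j=5: 11>7, skip
j=6: 16>7, skip
j=7: 6≤7, i=1, swap(1,7) ⇒ 5 6 18 15 13 11 16 12 4 8 1 9 7
j=8: 4≤7, i=2, swap(2,8) ⇒ 5 6 4 15 13 11 16 12 18 8 1 9 7
j=9: 8>7, skip
(after j=9) nums = 5 6 4 15 13 11 16 12 18 8 1 9 7

5 6 4 15 13 11 16 12 18 8 1 9 7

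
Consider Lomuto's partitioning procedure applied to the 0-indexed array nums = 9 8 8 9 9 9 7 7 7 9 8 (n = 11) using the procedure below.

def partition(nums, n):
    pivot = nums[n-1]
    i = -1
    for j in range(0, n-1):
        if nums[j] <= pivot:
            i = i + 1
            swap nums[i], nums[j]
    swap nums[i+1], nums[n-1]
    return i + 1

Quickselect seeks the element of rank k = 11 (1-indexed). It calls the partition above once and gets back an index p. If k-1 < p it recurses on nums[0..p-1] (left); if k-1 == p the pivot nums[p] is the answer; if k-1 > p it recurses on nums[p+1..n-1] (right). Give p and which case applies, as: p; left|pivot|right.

pivot = nums[10] = 8; i = -1
j=0: nums[0]=9 > 8 → no swap
j=1: nums[1]=8 ≤ 8 → i=0, swap nums[0],nums[1] → 8 9 8 9 9 9 7 7 7 9 8
j=2: nums[2]=8 ≤ 8 → i=1, swap nums[1],nums[2] → 8 8 9 9 9 9 7 7 7 9 8
j=3: nums[3]=9 > 8 → no swap
j=4: nums[4]=9 > 8 → no swap
j=5: nums[5]=9 > 8 → no swap
j=6: nums[6]=7 ≤ 8 → i=2, swap nums[2],nums[6] → 8 8 7 9 9 9 9 7 7 9 8
j=7: nums[7]=7 ≤ 8 → i=3, swap nums[3],nums[7] → 8 8 7 7 9 9 9 9 7 9 8
j=8: nums[8]=7 ≤ 8 → i=4, swap nums[4],nums[8] → 8 8 7 7 7 9 9 9 9 9 8
j=9: nums[9]=9 > 8 → no swap
final swap nums[5],nums[10] → 8 8 7 7 7 8 9 9 9 9 9; return 5
p = 5; k-1 = 10 > 5 ⇒ right

5; right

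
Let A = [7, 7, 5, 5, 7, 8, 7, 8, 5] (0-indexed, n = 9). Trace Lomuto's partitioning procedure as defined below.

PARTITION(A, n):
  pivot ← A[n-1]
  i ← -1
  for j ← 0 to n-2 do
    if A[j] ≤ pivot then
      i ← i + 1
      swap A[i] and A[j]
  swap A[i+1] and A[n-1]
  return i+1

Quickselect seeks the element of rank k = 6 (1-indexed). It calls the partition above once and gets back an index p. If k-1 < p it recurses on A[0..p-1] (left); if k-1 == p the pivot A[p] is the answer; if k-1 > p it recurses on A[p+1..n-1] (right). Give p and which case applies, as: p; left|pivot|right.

2; right

pivot = A[8] = 5; i = -1
j=0: A[0]=7 > 5 → no swap
j=1: A[1]=7 > 5 → no swap
j=2: A[2]=5 ≤ 5 → i=0, swap A[0],A[2] → [5, 7, 7, 5, 7, 8, 7, 8, 5]
j=3: A[3]=5 ≤ 5 → i=1, swap A[1],A[3] → [5, 5, 7, 7, 7, 8, 7, 8, 5]
j=4: A[4]=7 > 5 → no swap
j=5: A[5]=8 > 5 → no swap
j=6: A[6]=7 > 5 → no swap
j=7: A[7]=8 > 5 → no swap
final swap A[2],A[8] → [5, 5, 5, 7, 7, 8, 7, 8, 7]; return 2
p = 2; k-1 = 5 > 2 ⇒ right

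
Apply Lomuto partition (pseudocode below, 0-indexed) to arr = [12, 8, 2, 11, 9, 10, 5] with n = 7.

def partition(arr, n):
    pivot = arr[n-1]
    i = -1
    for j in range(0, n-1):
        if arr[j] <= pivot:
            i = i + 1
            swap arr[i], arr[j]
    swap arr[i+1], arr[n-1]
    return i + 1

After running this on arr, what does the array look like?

[2, 5, 12, 11, 9, 10, 8]

pivot = arr[6] = 5; i = -1
j=0: arr[0]=12 > 5 → no swap
j=1: arr[1]=8 > 5 → no swap
j=2: arr[2]=2 ≤ 5 → i=0, swap arr[0],arr[2] → [2, 8, 12, 11, 9, 10, 5]
j=3: arr[3]=11 > 5 → no swap
j=4: arr[4]=9 > 5 → no swap
j=5: arr[5]=10 > 5 → no swap
final swap arr[1],arr[6] → [2, 5, 12, 11, 9, 10, 8]; return 1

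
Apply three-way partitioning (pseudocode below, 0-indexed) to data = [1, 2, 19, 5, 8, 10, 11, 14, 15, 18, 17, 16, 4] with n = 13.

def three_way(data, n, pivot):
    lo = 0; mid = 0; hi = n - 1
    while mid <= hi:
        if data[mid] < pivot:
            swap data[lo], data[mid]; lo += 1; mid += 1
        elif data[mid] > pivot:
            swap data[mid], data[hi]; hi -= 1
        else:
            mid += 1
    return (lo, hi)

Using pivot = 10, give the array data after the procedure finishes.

lo=0 mid=0 hi=12
1<10: swap(0,0), lo=1 mid=1 ⇒ [1, 2, 19, 5, 8, 10, 11, 14, 15, 18, 17, 16, 4]
2<10: swap(1,1), lo=2 mid=2 ⇒ [1, 2, 19, 5, 8, 10, 11, 14, 15, 18, 17, 16, 4]
19>10: swap(2,12), hi=11 ⇒ [1, 2, 4, 5, 8, 10, 11, 14, 15, 18, 17, 16, 19]
4<10: swap(2,2), lo=3 mid=3 ⇒ [1, 2, 4, 5, 8, 10, 11, 14, 15, 18, 17, 16, 19]
5<10: swap(3,3), lo=4 mid=4 ⇒ [1, 2, 4, 5, 8, 10, 11, 14, 15, 18, 17, 16, 19]
8<10: swap(4,4), lo=5 mid=5 ⇒ [1, 2, 4, 5, 8, 10, 11, 14, 15, 18, 17, 16, 19]
10=10: mid=6
11>10: swap(6,11), hi=10 ⇒ [1, 2, 4, 5, 8, 10, 16, 14, 15, 18, 17, 11, 19]
16>10: swap(6,10), hi=9 ⇒ [1, 2, 4, 5, 8, 10, 17, 14, 15, 18, 16, 11, 19]
17>10: swap(6,9), hi=8 ⇒ [1, 2, 4, 5, 8, 10, 18, 14, 15, 17, 16, 11, 19]
18>10: swap(6,8), hi=7 ⇒ [1, 2, 4, 5, 8, 10, 15, 14, 18, 17, 16, 11, 19]
15>10: swap(6,7), hi=6 ⇒ [1, 2, 4, 5, 8, 10, 14, 15, 18, 17, 16, 11, 19]
14>10: swap(6,6), hi=5 ⇒ [1, 2, 4, 5, 8, 10, 14, 15, 18, 17, 16, 11, 19]
done. lo=5 hi=5; data=[1, 2, 4, 5, 8, 10, 14, 15, 18, 17, 16, 11, 19]

[1, 2, 4, 5, 8, 10, 14, 15, 18, 17, 16, 11, 19]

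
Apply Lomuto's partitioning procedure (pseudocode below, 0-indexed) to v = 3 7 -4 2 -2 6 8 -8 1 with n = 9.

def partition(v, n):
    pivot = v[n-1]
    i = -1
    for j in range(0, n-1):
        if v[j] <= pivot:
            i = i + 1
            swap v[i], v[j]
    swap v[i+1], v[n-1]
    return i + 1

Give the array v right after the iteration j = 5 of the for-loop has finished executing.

pivot = v[8] = 1; i = -1
j=0: v[0]=3 > 1 → no swap
j=1: v[1]=7 > 1 → no swap
j=2: v[2]=-4 ≤ 1 → i=0, swap v[0],v[2] → -4 7 3 2 -2 6 8 -8 1
j=3: v[3]=2 > 1 → no swap
j=4: v[4]=-2 ≤ 1 → i=1, swap v[1],v[4] → -4 -2 3 2 7 6 8 -8 1
j=5: v[5]=6 > 1 → no swap
(after j=5) v = -4 -2 3 2 7 6 8 -8 1

-4 -2 3 2 7 6 8 -8 1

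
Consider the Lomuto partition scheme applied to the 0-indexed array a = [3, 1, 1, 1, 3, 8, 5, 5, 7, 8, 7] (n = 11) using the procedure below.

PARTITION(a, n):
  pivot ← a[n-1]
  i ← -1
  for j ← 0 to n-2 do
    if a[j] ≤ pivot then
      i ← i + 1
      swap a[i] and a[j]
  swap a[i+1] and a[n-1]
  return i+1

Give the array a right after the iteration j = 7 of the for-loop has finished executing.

pivot = a[10] = 7; i = -1
j=0: a[0]=3 ≤ 7 → i=0, swap a[0],a[0] (no change) → [3, 1, 1, 1, 3, 8, 5, 5, 7, 8, 7]
j=1: a[1]=1 ≤ 7 → i=1, swap a[1],a[1] (no change) → [3, 1, 1, 1, 3, 8, 5, 5, 7, 8, 7]
j=2: a[2]=1 ≤ 7 → i=2, swap a[2],a[2] (no change) → [3, 1, 1, 1, 3, 8, 5, 5, 7, 8, 7]
j=3: a[3]=1 ≤ 7 → i=3, swap a[3],a[3] (no change) → [3, 1, 1, 1, 3, 8, 5, 5, 7, 8, 7]
j=4: a[4]=3 ≤ 7 → i=4, swap a[4],a[4] (no change) → [3, 1, 1, 1, 3, 8, 5, 5, 7, 8, 7]
j=5: a[5]=8 > 7 → no swap
j=6: a[6]=5 ≤ 7 → i=5, swap a[5],a[6] → [3, 1, 1, 1, 3, 5, 8, 5, 7, 8, 7]
j=7: a[7]=5 ≤ 7 → i=6, swap a[6],a[7] → [3, 1, 1, 1, 3, 5, 5, 8, 7, 8, 7]
(after j=7) a = [3, 1, 1, 1, 3, 5, 5, 8, 7, 8, 7]

[3, 1, 1, 1, 3, 5, 5, 8, 7, 8, 7]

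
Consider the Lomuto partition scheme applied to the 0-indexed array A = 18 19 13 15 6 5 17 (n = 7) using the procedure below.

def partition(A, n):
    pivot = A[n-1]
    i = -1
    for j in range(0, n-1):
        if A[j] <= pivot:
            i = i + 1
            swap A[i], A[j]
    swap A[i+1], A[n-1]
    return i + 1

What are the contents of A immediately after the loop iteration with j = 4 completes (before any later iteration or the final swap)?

13 15 6 19 18 5 17

pivot = A[6] = 17; i = -1
j=0: A[0]=18 > 17 → no swap
j=1: A[1]=19 > 17 → no swap
j=2: A[2]=13 ≤ 17 → i=0, swap A[0],A[2] → 13 19 18 15 6 5 17
j=3: A[3]=15 ≤ 17 → i=1, swap A[1],A[3] → 13 15 18 19 6 5 17
j=4: A[4]=6 ≤ 17 → i=2, swap A[2],A[4] → 13 15 6 19 18 5 17
(after j=4) A = 13 15 6 19 18 5 17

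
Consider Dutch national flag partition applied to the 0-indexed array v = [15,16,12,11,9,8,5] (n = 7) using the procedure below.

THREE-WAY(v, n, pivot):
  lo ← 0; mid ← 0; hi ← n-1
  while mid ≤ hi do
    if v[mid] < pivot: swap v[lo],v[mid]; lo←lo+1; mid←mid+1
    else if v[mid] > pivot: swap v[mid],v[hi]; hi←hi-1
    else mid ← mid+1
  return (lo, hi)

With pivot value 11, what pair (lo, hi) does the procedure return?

lo=0 mid=0 hi=6
15>11: swap(0,6), hi=5 ⇒ [5,16,12,11,9,8,15]
5<11: swap(0,0), lo=1 mid=1 ⇒ [5,16,12,11,9,8,15]
16>11: swap(1,5), hi=4 ⇒ [5,8,12,11,9,16,15]
8<11: swap(1,1), lo=2 mid=2 ⇒ [5,8,12,11,9,16,15]
12>11: swap(2,4), hi=3 ⇒ [5,8,9,11,12,16,15]
9<11: swap(2,2), lo=3 mid=3 ⇒ [5,8,9,11,12,16,15]
11=11: mid=4
done. lo=3 hi=3; v=[5,8,9,11,12,16,15]

(3, 3)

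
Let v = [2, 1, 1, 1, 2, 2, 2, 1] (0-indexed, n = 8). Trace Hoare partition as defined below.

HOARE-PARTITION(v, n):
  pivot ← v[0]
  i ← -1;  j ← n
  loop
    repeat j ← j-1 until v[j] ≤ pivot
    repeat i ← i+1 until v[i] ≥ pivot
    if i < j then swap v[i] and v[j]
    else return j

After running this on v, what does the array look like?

pivot = v[0] = 2; i = -1, j = 8
j→7 (v[7]=1≤2), i→0 (v[0]=2≥2); i<j, swap → [1, 1, 1, 1, 2, 2, 2, 2]
j→6 (v[6]=2≤2), i→4 (v[4]=2≥2); i<j, swap → [1, 1, 1, 1, 2, 2, 2, 2]
j→5, i→5; i≥j, return j=5. v = [1, 1, 1, 1, 2, 2, 2, 2]

[1, 1, 1, 1, 2, 2, 2, 2]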